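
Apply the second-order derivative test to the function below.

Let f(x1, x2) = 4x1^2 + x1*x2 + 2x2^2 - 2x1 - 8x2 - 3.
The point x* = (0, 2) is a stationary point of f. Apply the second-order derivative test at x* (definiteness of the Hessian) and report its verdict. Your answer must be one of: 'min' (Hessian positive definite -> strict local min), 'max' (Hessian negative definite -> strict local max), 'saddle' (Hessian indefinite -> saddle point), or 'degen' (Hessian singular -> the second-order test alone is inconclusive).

Compute the Hessian H = grad^2 f:
  H = [[8, 1], [1, 4]]
Verify stationarity: grad f(x*) = H x* + g = (0, 0).
Eigenvalues of H: 3.7639, 8.2361.
Both eigenvalues > 0, so H is positive definite -> x* is a strict local min.

min


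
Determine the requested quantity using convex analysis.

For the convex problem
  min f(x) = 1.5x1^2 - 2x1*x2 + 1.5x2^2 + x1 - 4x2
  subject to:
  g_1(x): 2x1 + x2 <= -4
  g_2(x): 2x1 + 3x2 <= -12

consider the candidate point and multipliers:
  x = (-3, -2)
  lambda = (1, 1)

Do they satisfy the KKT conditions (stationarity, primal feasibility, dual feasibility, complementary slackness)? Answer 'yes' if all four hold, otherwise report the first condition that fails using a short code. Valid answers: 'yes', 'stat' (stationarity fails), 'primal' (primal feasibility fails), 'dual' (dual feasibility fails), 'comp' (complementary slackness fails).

Gradient of f: grad f(x) = Q x + c = (-4, -4)
Constraint values g_i(x) = a_i^T x - b_i:
  g_1((-3, -2)) = -4
  g_2((-3, -2)) = 0
Stationarity residual: grad f(x) + sum_i lambda_i a_i = (0, 0)
  -> stationarity OK
Primal feasibility (all g_i <= 0): OK
Dual feasibility (all lambda_i >= 0): OK
Complementary slackness (lambda_i * g_i(x) = 0 for all i): FAILS

Verdict: the first failing condition is complementary_slackness -> comp.

comp


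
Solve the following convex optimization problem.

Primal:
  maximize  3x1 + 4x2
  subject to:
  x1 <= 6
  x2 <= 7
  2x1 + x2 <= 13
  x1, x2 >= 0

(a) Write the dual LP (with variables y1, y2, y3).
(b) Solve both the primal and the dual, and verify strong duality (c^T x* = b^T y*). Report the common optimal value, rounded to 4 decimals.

The standard primal-dual pair for 'max c^T x s.t. A x <= b, x >= 0' is:
  Dual:  min b^T y  s.t.  A^T y >= c,  y >= 0.

So the dual LP is:
  minimize  6y1 + 7y2 + 13y3
  subject to:
    y1 + 2y3 >= 3
    y2 + y3 >= 4
    y1, y2, y3 >= 0

Solving the primal: x* = (3, 7).
  primal value c^T x* = 37.
Solving the dual: y* = (0, 2.5, 1.5).
  dual value b^T y* = 37.
Strong duality: c^T x* = b^T y*. Confirmed.

37


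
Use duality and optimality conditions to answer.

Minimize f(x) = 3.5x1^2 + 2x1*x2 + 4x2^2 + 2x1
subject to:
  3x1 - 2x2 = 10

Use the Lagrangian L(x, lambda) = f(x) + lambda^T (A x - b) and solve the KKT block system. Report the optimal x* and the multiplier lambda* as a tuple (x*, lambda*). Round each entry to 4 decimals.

Form the Lagrangian:
  L(x, lambda) = (1/2) x^T Q x + c^T x + lambda^T (A x - b)
Stationarity (grad_x L = 0): Q x + c + A^T lambda = 0.
Primal feasibility: A x = b.

This gives the KKT block system:
  [ Q   A^T ] [ x     ]   [-c ]
  [ A    0  ] [ lambda ] = [ b ]

Solving the linear system:
  x*      = (2.1935, -1.7097)
  lambda* = (-4.6452)
  f(x*)   = 25.4194

x* = (2.1935, -1.7097), lambda* = (-4.6452)


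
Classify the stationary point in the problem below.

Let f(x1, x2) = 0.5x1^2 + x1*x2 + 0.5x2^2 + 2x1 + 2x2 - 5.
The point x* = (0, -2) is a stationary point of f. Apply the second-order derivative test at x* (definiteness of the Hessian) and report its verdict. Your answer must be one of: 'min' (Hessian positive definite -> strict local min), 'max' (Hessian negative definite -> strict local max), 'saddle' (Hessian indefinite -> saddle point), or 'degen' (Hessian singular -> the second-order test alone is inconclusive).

Compute the Hessian H = grad^2 f:
  H = [[1, 1], [1, 1]]
Verify stationarity: grad f(x*) = H x* + g = (0, 0).
Eigenvalues of H: 0, 2.
H has a zero eigenvalue (singular; positive semidefinite but not definite), so H is neither positive definite, negative definite, nor indefinite. The second-order test alone is inconclusive -> degen.
(Indeed, f is constant along the null direction of H through x*, so x* is not a strict local extremum.)

degen


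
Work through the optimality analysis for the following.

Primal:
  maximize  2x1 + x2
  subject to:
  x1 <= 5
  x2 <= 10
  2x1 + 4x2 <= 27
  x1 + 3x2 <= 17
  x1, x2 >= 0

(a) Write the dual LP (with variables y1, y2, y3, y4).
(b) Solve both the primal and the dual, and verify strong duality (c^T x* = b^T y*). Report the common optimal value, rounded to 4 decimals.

The standard primal-dual pair for 'max c^T x s.t. A x <= b, x >= 0' is:
  Dual:  min b^T y  s.t.  A^T y >= c,  y >= 0.

So the dual LP is:
  minimize  5y1 + 10y2 + 27y3 + 17y4
  subject to:
    y1 + 2y3 + y4 >= 2
    y2 + 4y3 + 3y4 >= 1
    y1, y2, y3, y4 >= 0

Solving the primal: x* = (5, 4).
  primal value c^T x* = 14.
Solving the dual: y* = (1.6667, 0, 0, 0.3333).
  dual value b^T y* = 14.
Strong duality: c^T x* = b^T y*. Confirmed.

14


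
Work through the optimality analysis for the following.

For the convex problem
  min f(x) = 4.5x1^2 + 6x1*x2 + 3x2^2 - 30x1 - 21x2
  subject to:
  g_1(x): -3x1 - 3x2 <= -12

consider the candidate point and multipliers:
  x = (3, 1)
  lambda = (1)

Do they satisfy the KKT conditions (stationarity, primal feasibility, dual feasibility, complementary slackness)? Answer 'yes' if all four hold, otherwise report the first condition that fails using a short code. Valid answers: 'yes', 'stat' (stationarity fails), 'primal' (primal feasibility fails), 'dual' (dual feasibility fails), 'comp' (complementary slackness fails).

Gradient of f: grad f(x) = Q x + c = (3, 3)
Constraint values g_i(x) = a_i^T x - b_i:
  g_1((3, 1)) = 0
Stationarity residual: grad f(x) + sum_i lambda_i a_i = (0, 0)
  -> stationarity OK
Primal feasibility (all g_i <= 0): OK
Dual feasibility (all lambda_i >= 0): OK
Complementary slackness (lambda_i * g_i(x) = 0 for all i): OK

Verdict: yes, KKT holds.

yes


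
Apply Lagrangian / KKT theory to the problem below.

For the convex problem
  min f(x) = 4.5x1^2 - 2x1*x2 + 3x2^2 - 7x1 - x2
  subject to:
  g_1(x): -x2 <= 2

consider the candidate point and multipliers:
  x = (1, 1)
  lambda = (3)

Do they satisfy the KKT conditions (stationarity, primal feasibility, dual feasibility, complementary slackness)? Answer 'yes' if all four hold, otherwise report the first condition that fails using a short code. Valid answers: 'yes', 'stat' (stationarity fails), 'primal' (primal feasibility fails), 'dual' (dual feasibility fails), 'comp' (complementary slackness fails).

Gradient of f: grad f(x) = Q x + c = (0, 3)
Constraint values g_i(x) = a_i^T x - b_i:
  g_1((1, 1)) = -3
Stationarity residual: grad f(x) + sum_i lambda_i a_i = (0, 0)
  -> stationarity OK
Primal feasibility (all g_i <= 0): OK
Dual feasibility (all lambda_i >= 0): OK
Complementary slackness (lambda_i * g_i(x) = 0 for all i): FAILS

Verdict: the first failing condition is complementary_slackness -> comp.

comp


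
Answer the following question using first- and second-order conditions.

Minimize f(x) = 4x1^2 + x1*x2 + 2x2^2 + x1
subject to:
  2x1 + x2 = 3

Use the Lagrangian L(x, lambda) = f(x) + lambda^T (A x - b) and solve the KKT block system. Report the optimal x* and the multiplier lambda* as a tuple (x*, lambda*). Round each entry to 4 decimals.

Form the Lagrangian:
  L(x, lambda) = (1/2) x^T Q x + c^T x + lambda^T (A x - b)
Stationarity (grad_x L = 0): Q x + c + A^T lambda = 0.
Primal feasibility: A x = b.

This gives the KKT block system:
  [ Q   A^T ] [ x     ]   [-c ]
  [ A    0  ] [ lambda ] = [ b ]

Solving the linear system:
  x*      = (1, 1)
  lambda* = (-5)
  f(x*)   = 8

x* = (1, 1), lambda* = (-5)


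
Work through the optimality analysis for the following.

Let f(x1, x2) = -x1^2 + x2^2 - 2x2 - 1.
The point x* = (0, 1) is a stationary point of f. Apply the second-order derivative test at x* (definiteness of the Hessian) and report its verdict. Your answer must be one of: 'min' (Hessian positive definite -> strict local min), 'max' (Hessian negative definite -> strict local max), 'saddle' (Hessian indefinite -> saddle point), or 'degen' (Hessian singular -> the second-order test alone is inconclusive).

Compute the Hessian H = grad^2 f:
  H = [[-2, 0], [0, 2]]
Verify stationarity: grad f(x*) = H x* + g = (0, 0).
Eigenvalues of H: -2, 2.
Eigenvalues have mixed signs, so H is indefinite -> x* is a saddle point.

saddle


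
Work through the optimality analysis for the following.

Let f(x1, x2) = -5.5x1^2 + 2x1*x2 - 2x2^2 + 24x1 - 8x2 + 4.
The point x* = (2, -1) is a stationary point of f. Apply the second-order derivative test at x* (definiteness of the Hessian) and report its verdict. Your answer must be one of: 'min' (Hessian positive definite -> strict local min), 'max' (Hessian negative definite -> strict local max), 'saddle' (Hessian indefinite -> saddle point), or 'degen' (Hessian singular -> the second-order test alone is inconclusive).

Compute the Hessian H = grad^2 f:
  H = [[-11, 2], [2, -4]]
Verify stationarity: grad f(x*) = H x* + g = (0, 0).
Eigenvalues of H: -11.5311, -3.4689.
Both eigenvalues < 0, so H is negative definite -> x* is a strict local max.

max


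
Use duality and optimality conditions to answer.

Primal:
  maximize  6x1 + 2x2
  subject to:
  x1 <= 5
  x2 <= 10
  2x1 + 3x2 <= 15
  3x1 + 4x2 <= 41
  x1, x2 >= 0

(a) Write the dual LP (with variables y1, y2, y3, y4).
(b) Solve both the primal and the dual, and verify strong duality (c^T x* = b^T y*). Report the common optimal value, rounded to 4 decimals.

The standard primal-dual pair for 'max c^T x s.t. A x <= b, x >= 0' is:
  Dual:  min b^T y  s.t.  A^T y >= c,  y >= 0.

So the dual LP is:
  minimize  5y1 + 10y2 + 15y3 + 41y4
  subject to:
    y1 + 2y3 + 3y4 >= 6
    y2 + 3y3 + 4y4 >= 2
    y1, y2, y3, y4 >= 0

Solving the primal: x* = (5, 1.6667).
  primal value c^T x* = 33.3333.
Solving the dual: y* = (4.6667, 0, 0.6667, 0).
  dual value b^T y* = 33.3333.
Strong duality: c^T x* = b^T y*. Confirmed.

33.3333


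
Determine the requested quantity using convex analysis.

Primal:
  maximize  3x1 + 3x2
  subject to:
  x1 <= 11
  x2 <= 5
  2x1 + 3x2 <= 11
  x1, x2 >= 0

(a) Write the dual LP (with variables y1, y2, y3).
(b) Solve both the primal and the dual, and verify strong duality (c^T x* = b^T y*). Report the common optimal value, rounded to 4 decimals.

The standard primal-dual pair for 'max c^T x s.t. A x <= b, x >= 0' is:
  Dual:  min b^T y  s.t.  A^T y >= c,  y >= 0.

So the dual LP is:
  minimize  11y1 + 5y2 + 11y3
  subject to:
    y1 + 2y3 >= 3
    y2 + 3y3 >= 3
    y1, y2, y3 >= 0

Solving the primal: x* = (5.5, 0).
  primal value c^T x* = 16.5.
Solving the dual: y* = (0, 0, 1.5).
  dual value b^T y* = 16.5.
Strong duality: c^T x* = b^T y*. Confirmed.

16.5


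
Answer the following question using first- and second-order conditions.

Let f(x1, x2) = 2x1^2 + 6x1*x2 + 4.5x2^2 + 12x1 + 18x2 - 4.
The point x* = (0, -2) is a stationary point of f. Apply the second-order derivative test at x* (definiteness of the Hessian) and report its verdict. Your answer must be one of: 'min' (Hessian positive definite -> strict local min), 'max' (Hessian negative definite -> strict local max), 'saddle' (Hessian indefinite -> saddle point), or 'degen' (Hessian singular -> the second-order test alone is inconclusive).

Compute the Hessian H = grad^2 f:
  H = [[4, 6], [6, 9]]
Verify stationarity: grad f(x*) = H x* + g = (0, 0).
Eigenvalues of H: 0, 13.
H has a zero eigenvalue (singular; positive semidefinite but not definite), so H is neither positive definite, negative definite, nor indefinite. The second-order test alone is inconclusive -> degen.
(Indeed, f is constant along the null direction of H through x*, so x* is not a strict local extremum.)

degen


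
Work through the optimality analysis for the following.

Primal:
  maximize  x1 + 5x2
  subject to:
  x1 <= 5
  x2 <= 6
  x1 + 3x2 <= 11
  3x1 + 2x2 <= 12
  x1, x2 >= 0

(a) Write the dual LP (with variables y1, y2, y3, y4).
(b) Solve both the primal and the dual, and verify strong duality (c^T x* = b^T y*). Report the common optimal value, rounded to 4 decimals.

The standard primal-dual pair for 'max c^T x s.t. A x <= b, x >= 0' is:
  Dual:  min b^T y  s.t.  A^T y >= c,  y >= 0.

So the dual LP is:
  minimize  5y1 + 6y2 + 11y3 + 12y4
  subject to:
    y1 + y3 + 3y4 >= 1
    y2 + 3y3 + 2y4 >= 5
    y1, y2, y3, y4 >= 0

Solving the primal: x* = (0, 3.6667).
  primal value c^T x* = 18.3333.
Solving the dual: y* = (0, 0, 1.6667, 0).
  dual value b^T y* = 18.3333.
Strong duality: c^T x* = b^T y*. Confirmed.

18.3333


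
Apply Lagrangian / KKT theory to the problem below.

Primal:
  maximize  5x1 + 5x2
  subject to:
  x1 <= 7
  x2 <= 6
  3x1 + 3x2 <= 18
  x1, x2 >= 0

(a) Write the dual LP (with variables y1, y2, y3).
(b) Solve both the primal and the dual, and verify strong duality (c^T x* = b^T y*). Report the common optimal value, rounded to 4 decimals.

The standard primal-dual pair for 'max c^T x s.t. A x <= b, x >= 0' is:
  Dual:  min b^T y  s.t.  A^T y >= c,  y >= 0.

So the dual LP is:
  minimize  7y1 + 6y2 + 18y3
  subject to:
    y1 + 3y3 >= 5
    y2 + 3y3 >= 5
    y1, y2, y3 >= 0

Solving the primal: x* = (6, 0).
  primal value c^T x* = 30.
Solving the dual: y* = (0, 0, 1.6667).
  dual value b^T y* = 30.
Strong duality: c^T x* = b^T y*. Confirmed.

30


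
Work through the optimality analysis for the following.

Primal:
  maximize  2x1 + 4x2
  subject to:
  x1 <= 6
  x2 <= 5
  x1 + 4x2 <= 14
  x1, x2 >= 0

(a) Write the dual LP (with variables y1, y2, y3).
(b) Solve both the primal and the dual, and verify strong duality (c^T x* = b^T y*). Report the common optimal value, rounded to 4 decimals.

The standard primal-dual pair for 'max c^T x s.t. A x <= b, x >= 0' is:
  Dual:  min b^T y  s.t.  A^T y >= c,  y >= 0.

So the dual LP is:
  minimize  6y1 + 5y2 + 14y3
  subject to:
    y1 + y3 >= 2
    y2 + 4y3 >= 4
    y1, y2, y3 >= 0

Solving the primal: x* = (6, 2).
  primal value c^T x* = 20.
Solving the dual: y* = (1, 0, 1).
  dual value b^T y* = 20.
Strong duality: c^T x* = b^T y*. Confirmed.

20


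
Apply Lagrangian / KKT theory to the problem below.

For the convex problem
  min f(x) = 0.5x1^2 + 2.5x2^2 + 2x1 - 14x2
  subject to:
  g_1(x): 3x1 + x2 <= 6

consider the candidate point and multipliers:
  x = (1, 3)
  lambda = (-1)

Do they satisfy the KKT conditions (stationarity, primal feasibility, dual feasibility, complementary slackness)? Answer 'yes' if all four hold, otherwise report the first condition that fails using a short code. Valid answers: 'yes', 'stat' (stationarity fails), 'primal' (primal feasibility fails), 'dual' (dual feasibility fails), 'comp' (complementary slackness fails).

Gradient of f: grad f(x) = Q x + c = (3, 1)
Constraint values g_i(x) = a_i^T x - b_i:
  g_1((1, 3)) = 0
Stationarity residual: grad f(x) + sum_i lambda_i a_i = (0, 0)
  -> stationarity OK
Primal feasibility (all g_i <= 0): OK
Dual feasibility (all lambda_i >= 0): FAILS
Complementary slackness (lambda_i * g_i(x) = 0 for all i): OK

Verdict: the first failing condition is dual_feasibility -> dual.

dual


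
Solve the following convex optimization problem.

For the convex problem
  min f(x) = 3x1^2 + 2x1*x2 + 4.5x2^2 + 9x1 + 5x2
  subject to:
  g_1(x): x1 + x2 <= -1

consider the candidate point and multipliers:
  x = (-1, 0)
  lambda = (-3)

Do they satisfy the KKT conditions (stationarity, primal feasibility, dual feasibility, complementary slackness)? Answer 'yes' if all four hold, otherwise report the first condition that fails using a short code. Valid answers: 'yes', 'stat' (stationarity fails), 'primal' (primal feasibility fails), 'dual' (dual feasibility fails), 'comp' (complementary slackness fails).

Gradient of f: grad f(x) = Q x + c = (3, 3)
Constraint values g_i(x) = a_i^T x - b_i:
  g_1((-1, 0)) = 0
Stationarity residual: grad f(x) + sum_i lambda_i a_i = (0, 0)
  -> stationarity OK
Primal feasibility (all g_i <= 0): OK
Dual feasibility (all lambda_i >= 0): FAILS
Complementary slackness (lambda_i * g_i(x) = 0 for all i): OK

Verdict: the first failing condition is dual_feasibility -> dual.

dual


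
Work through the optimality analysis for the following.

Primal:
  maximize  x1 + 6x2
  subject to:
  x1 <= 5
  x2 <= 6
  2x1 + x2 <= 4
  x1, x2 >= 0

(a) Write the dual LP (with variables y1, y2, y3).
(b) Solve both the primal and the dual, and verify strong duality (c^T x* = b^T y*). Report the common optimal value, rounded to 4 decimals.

The standard primal-dual pair for 'max c^T x s.t. A x <= b, x >= 0' is:
  Dual:  min b^T y  s.t.  A^T y >= c,  y >= 0.

So the dual LP is:
  minimize  5y1 + 6y2 + 4y3
  subject to:
    y1 + 2y3 >= 1
    y2 + y3 >= 6
    y1, y2, y3 >= 0

Solving the primal: x* = (0, 4).
  primal value c^T x* = 24.
Solving the dual: y* = (0, 0, 6).
  dual value b^T y* = 24.
Strong duality: c^T x* = b^T y*. Confirmed.

24


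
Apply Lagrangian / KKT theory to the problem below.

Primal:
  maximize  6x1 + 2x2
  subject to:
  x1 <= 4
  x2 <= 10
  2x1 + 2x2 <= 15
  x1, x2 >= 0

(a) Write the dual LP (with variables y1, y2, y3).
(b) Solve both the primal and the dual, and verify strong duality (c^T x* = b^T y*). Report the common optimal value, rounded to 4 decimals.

The standard primal-dual pair for 'max c^T x s.t. A x <= b, x >= 0' is:
  Dual:  min b^T y  s.t.  A^T y >= c,  y >= 0.

So the dual LP is:
  minimize  4y1 + 10y2 + 15y3
  subject to:
    y1 + 2y3 >= 6
    y2 + 2y3 >= 2
    y1, y2, y3 >= 0

Solving the primal: x* = (4, 3.5).
  primal value c^T x* = 31.
Solving the dual: y* = (4, 0, 1).
  dual value b^T y* = 31.
Strong duality: c^T x* = b^T y*. Confirmed.

31


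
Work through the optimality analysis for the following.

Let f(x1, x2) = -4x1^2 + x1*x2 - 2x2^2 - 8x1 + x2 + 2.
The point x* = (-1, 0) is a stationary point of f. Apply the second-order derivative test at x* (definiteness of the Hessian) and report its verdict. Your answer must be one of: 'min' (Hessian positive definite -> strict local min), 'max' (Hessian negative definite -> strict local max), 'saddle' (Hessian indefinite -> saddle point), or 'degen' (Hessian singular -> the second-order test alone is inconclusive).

Compute the Hessian H = grad^2 f:
  H = [[-8, 1], [1, -4]]
Verify stationarity: grad f(x*) = H x* + g = (0, 0).
Eigenvalues of H: -8.2361, -3.7639.
Both eigenvalues < 0, so H is negative definite -> x* is a strict local max.

max


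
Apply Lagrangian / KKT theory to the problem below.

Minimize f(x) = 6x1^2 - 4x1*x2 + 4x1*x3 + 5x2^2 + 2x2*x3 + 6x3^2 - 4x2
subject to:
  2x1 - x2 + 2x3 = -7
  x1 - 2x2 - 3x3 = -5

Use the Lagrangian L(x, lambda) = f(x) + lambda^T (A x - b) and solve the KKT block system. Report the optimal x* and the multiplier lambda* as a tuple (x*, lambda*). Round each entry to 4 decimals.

Form the Lagrangian:
  L(x, lambda) = (1/2) x^T Q x + c^T x + lambda^T (A x - b)
Stationarity (grad_x L = 0): Q x + c + A^T lambda = 0.
Primal feasibility: A x = b.

This gives the KKT block system:
  [ Q   A^T ] [ x     ]   [-c ]
  [ A    0  ] [ lambda ] = [ b ]

Solving the linear system:
  x*      = (-1.8109, 2.359, -0.5096)
  lambda* = (13.5321, 6.141)
  f(x*)   = 57.9968

x* = (-1.8109, 2.359, -0.5096), lambda* = (13.5321, 6.141)


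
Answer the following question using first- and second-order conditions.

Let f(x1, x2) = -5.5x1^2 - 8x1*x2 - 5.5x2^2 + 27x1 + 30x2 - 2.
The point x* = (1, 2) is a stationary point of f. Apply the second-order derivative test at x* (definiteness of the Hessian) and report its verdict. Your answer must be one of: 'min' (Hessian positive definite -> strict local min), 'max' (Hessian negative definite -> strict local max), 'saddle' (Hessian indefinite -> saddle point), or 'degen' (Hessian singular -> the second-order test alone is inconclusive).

Compute the Hessian H = grad^2 f:
  H = [[-11, -8], [-8, -11]]
Verify stationarity: grad f(x*) = H x* + g = (0, 0).
Eigenvalues of H: -19, -3.
Both eigenvalues < 0, so H is negative definite -> x* is a strict local max.

max


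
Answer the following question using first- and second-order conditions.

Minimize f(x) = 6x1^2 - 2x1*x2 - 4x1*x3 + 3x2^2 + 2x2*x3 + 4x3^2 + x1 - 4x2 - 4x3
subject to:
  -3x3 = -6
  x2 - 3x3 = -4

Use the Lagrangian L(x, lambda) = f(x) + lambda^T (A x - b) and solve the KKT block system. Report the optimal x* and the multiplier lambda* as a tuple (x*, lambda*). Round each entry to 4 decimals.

Form the Lagrangian:
  L(x, lambda) = (1/2) x^T Q x + c^T x + lambda^T (A x - b)
Stationarity (grad_x L = 0): Q x + c + A^T lambda = 0.
Primal feasibility: A x = b.

This gives the KKT block system:
  [ Q   A^T ] [ x     ]   [-c ]
  [ A    0  ] [ lambda ] = [ b ]

Solving the linear system:
  x*      = (0.9167, 2, 2)
  lambda* = (14.2778, -10.1667)
  f(x*)   = 14.9583

x* = (0.9167, 2, 2), lambda* = (14.2778, -10.1667)


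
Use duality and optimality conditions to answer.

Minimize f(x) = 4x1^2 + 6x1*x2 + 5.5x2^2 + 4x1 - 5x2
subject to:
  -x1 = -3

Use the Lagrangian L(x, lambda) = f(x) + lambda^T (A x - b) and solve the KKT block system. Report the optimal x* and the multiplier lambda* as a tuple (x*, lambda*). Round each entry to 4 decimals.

Form the Lagrangian:
  L(x, lambda) = (1/2) x^T Q x + c^T x + lambda^T (A x - b)
Stationarity (grad_x L = 0): Q x + c + A^T lambda = 0.
Primal feasibility: A x = b.

This gives the KKT block system:
  [ Q   A^T ] [ x     ]   [-c ]
  [ A    0  ] [ lambda ] = [ b ]

Solving the linear system:
  x*      = (3, -1.1818)
  lambda* = (20.9091)
  f(x*)   = 40.3182

x* = (3, -1.1818), lambda* = (20.9091)


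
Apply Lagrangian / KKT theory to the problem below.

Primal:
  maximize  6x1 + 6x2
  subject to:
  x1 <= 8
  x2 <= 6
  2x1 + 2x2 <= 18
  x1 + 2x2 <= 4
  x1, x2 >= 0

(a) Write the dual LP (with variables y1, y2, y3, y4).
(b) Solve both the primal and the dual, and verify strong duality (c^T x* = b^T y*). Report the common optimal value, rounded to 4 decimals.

The standard primal-dual pair for 'max c^T x s.t. A x <= b, x >= 0' is:
  Dual:  min b^T y  s.t.  A^T y >= c,  y >= 0.

So the dual LP is:
  minimize  8y1 + 6y2 + 18y3 + 4y4
  subject to:
    y1 + 2y3 + y4 >= 6
    y2 + 2y3 + 2y4 >= 6
    y1, y2, y3, y4 >= 0

Solving the primal: x* = (4, 0).
  primal value c^T x* = 24.
Solving the dual: y* = (0, 0, 0, 6).
  dual value b^T y* = 24.
Strong duality: c^T x* = b^T y*. Confirmed.

24


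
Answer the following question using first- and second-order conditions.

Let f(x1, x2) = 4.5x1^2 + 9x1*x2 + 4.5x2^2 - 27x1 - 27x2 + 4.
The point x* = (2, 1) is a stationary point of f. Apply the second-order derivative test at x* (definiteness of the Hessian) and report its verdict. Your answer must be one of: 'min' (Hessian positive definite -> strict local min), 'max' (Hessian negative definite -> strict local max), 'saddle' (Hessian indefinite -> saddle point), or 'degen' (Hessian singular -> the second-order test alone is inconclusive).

Compute the Hessian H = grad^2 f:
  H = [[9, 9], [9, 9]]
Verify stationarity: grad f(x*) = H x* + g = (0, 0).
Eigenvalues of H: 0, 18.
H has a zero eigenvalue (singular; positive semidefinite but not definite), so H is neither positive definite, negative definite, nor indefinite. The second-order test alone is inconclusive -> degen.
(Indeed, f is constant along the null direction of H through x*, so x* is not a strict local extremum.)

degen


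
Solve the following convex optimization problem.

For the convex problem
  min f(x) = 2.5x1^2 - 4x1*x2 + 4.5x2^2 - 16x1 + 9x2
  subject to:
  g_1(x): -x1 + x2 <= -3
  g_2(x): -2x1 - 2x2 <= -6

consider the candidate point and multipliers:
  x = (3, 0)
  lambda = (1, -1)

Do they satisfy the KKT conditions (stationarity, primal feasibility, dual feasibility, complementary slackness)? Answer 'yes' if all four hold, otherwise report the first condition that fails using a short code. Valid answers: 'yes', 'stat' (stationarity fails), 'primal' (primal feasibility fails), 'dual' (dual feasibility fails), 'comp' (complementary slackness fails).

Gradient of f: grad f(x) = Q x + c = (-1, -3)
Constraint values g_i(x) = a_i^T x - b_i:
  g_1((3, 0)) = 0
  g_2((3, 0)) = 0
Stationarity residual: grad f(x) + sum_i lambda_i a_i = (0, 0)
  -> stationarity OK
Primal feasibility (all g_i <= 0): OK
Dual feasibility (all lambda_i >= 0): FAILS
Complementary slackness (lambda_i * g_i(x) = 0 for all i): OK

Verdict: the first failing condition is dual_feasibility -> dual.

dual


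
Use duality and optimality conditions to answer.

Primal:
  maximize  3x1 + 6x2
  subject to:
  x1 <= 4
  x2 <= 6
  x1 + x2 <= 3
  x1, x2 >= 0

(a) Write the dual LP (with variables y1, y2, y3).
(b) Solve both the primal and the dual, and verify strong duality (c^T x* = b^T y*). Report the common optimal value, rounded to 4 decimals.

The standard primal-dual pair for 'max c^T x s.t. A x <= b, x >= 0' is:
  Dual:  min b^T y  s.t.  A^T y >= c,  y >= 0.

So the dual LP is:
  minimize  4y1 + 6y2 + 3y3
  subject to:
    y1 + y3 >= 3
    y2 + y3 >= 6
    y1, y2, y3 >= 0

Solving the primal: x* = (0, 3).
  primal value c^T x* = 18.
Solving the dual: y* = (0, 0, 6).
  dual value b^T y* = 18.
Strong duality: c^T x* = b^T y*. Confirmed.

18


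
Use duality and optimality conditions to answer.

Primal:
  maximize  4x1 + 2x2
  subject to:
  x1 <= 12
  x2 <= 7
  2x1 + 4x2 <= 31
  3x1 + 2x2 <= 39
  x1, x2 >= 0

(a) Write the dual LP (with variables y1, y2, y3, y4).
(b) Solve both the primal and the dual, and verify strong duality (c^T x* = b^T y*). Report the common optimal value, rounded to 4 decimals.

The standard primal-dual pair for 'max c^T x s.t. A x <= b, x >= 0' is:
  Dual:  min b^T y  s.t.  A^T y >= c,  y >= 0.

So the dual LP is:
  minimize  12y1 + 7y2 + 31y3 + 39y4
  subject to:
    y1 + 2y3 + 3y4 >= 4
    y2 + 4y3 + 2y4 >= 2
    y1, y2, y3, y4 >= 0

Solving the primal: x* = (12, 1.5).
  primal value c^T x* = 51.
Solving the dual: y* = (1, 0, 0, 1).
  dual value b^T y* = 51.
Strong duality: c^T x* = b^T y*. Confirmed.

51


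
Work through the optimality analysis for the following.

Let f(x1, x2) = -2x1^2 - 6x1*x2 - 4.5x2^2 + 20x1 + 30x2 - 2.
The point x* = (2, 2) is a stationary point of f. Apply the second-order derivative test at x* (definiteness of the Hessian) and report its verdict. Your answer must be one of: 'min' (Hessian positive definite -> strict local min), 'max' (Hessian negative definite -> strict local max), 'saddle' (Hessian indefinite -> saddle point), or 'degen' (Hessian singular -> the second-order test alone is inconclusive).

Compute the Hessian H = grad^2 f:
  H = [[-4, -6], [-6, -9]]
Verify stationarity: grad f(x*) = H x* + g = (0, 0).
Eigenvalues of H: -13, 0.
H has a zero eigenvalue (singular; negative semidefinite but not definite), so H is neither positive definite, negative definite, nor indefinite. The second-order test alone is inconclusive -> degen.
(Indeed, f is constant along the null direction of H through x*, so x* is not a strict local extremum.)

degen


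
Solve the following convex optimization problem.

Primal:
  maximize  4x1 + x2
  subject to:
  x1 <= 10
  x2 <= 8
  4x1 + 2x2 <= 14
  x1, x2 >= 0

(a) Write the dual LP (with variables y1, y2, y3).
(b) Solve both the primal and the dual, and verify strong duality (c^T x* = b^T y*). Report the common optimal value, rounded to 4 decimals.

The standard primal-dual pair for 'max c^T x s.t. A x <= b, x >= 0' is:
  Dual:  min b^T y  s.t.  A^T y >= c,  y >= 0.

So the dual LP is:
  minimize  10y1 + 8y2 + 14y3
  subject to:
    y1 + 4y3 >= 4
    y2 + 2y3 >= 1
    y1, y2, y3 >= 0

Solving the primal: x* = (3.5, 0).
  primal value c^T x* = 14.
Solving the dual: y* = (0, 0, 1).
  dual value b^T y* = 14.
Strong duality: c^T x* = b^T y*. Confirmed.

14


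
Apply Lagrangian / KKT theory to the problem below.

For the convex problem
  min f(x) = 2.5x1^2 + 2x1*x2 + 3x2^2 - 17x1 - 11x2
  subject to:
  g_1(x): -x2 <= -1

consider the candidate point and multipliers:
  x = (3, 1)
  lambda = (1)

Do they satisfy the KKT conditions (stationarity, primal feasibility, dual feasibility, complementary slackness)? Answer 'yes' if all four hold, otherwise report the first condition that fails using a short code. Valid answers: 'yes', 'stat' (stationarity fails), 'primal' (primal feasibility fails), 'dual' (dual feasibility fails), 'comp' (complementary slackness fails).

Gradient of f: grad f(x) = Q x + c = (0, 1)
Constraint values g_i(x) = a_i^T x - b_i:
  g_1((3, 1)) = 0
Stationarity residual: grad f(x) + sum_i lambda_i a_i = (0, 0)
  -> stationarity OK
Primal feasibility (all g_i <= 0): OK
Dual feasibility (all lambda_i >= 0): OK
Complementary slackness (lambda_i * g_i(x) = 0 for all i): OK

Verdict: yes, KKT holds.

yes


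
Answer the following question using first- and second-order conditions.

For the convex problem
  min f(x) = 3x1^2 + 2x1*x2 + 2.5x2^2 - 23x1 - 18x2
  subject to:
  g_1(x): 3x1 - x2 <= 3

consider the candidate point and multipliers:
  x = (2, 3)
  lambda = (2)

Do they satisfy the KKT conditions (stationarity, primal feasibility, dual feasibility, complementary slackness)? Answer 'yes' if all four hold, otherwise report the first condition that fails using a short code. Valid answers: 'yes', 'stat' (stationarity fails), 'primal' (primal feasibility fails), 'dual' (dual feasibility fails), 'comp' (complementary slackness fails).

Gradient of f: grad f(x) = Q x + c = (-5, 1)
Constraint values g_i(x) = a_i^T x - b_i:
  g_1((2, 3)) = 0
Stationarity residual: grad f(x) + sum_i lambda_i a_i = (1, -1)
  -> stationarity FAILS
Primal feasibility (all g_i <= 0): OK
Dual feasibility (all lambda_i >= 0): OK
Complementary slackness (lambda_i * g_i(x) = 0 for all i): OK

Verdict: the first failing condition is stationarity -> stat.

stat


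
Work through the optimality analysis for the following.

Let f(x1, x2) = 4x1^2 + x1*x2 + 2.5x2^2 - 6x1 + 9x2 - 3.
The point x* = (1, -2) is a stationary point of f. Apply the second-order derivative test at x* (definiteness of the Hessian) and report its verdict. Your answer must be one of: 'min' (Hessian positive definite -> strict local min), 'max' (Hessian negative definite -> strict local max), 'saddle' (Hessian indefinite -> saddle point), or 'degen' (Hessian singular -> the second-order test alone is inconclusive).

Compute the Hessian H = grad^2 f:
  H = [[8, 1], [1, 5]]
Verify stationarity: grad f(x*) = H x* + g = (0, 0).
Eigenvalues of H: 4.6972, 8.3028.
Both eigenvalues > 0, so H is positive definite -> x* is a strict local min.

min


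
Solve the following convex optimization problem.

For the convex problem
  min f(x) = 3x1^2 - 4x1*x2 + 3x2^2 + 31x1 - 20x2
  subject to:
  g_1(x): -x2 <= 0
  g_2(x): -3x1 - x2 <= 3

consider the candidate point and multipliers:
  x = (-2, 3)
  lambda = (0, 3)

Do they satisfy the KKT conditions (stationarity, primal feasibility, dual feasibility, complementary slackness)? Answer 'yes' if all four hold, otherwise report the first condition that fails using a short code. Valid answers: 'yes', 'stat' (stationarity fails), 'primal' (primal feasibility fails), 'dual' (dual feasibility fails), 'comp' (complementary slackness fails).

Gradient of f: grad f(x) = Q x + c = (7, 6)
Constraint values g_i(x) = a_i^T x - b_i:
  g_1((-2, 3)) = -3
  g_2((-2, 3)) = 0
Stationarity residual: grad f(x) + sum_i lambda_i a_i = (-2, 3)
  -> stationarity FAILS
Primal feasibility (all g_i <= 0): OK
Dual feasibility (all lambda_i >= 0): OK
Complementary slackness (lambda_i * g_i(x) = 0 for all i): OK

Verdict: the first failing condition is stationarity -> stat.

stat


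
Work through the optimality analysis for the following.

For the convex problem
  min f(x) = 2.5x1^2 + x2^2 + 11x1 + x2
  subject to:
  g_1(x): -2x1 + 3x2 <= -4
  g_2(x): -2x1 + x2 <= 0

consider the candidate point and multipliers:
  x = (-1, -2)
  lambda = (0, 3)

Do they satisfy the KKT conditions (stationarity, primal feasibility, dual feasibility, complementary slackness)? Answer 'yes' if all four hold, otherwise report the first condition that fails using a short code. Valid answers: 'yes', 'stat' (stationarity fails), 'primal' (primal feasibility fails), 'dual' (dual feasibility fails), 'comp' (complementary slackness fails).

Gradient of f: grad f(x) = Q x + c = (6, -3)
Constraint values g_i(x) = a_i^T x - b_i:
  g_1((-1, -2)) = 0
  g_2((-1, -2)) = 0
Stationarity residual: grad f(x) + sum_i lambda_i a_i = (0, 0)
  -> stationarity OK
Primal feasibility (all g_i <= 0): OK
Dual feasibility (all lambda_i >= 0): OK
Complementary slackness (lambda_i * g_i(x) = 0 for all i): OK

Verdict: yes, KKT holds.

yes


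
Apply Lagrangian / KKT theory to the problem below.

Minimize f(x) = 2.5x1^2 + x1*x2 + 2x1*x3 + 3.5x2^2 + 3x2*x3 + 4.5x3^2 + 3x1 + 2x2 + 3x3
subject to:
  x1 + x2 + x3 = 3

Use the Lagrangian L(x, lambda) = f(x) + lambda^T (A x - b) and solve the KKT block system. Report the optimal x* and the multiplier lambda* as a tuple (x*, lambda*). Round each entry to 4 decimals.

Form the Lagrangian:
  L(x, lambda) = (1/2) x^T Q x + c^T x + lambda^T (A x - b)
Stationarity (grad_x L = 0): Q x + c + A^T lambda = 0.
Primal feasibility: A x = b.

This gives the KKT block system:
  [ Q   A^T ] [ x     ]   [-c ]
  [ A    0  ] [ lambda ] = [ b ]

Solving the linear system:
  x*      = (1.5333, 1.1333, 0.3333)
  lambda* = (-12.4667)
  f(x*)   = 22.6333

x* = (1.5333, 1.1333, 0.3333), lambda* = (-12.4667)


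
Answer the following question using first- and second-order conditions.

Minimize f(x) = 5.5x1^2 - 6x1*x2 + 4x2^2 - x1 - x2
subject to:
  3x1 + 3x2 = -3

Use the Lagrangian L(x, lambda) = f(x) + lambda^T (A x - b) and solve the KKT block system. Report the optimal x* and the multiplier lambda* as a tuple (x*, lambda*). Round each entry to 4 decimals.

Form the Lagrangian:
  L(x, lambda) = (1/2) x^T Q x + c^T x + lambda^T (A x - b)
Stationarity (grad_x L = 0): Q x + c + A^T lambda = 0.
Primal feasibility: A x = b.

This gives the KKT block system:
  [ Q   A^T ] [ x     ]   [-c ]
  [ A    0  ] [ lambda ] = [ b ]

Solving the linear system:
  x*      = (-0.4516, -0.5484)
  lambda* = (0.8925)
  f(x*)   = 1.8387

x* = (-0.4516, -0.5484), lambda* = (0.8925)


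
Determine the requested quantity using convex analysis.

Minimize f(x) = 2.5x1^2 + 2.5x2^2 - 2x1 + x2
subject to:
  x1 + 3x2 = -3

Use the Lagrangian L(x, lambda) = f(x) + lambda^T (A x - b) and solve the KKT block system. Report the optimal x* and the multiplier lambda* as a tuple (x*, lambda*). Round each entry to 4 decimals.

Form the Lagrangian:
  L(x, lambda) = (1/2) x^T Q x + c^T x + lambda^T (A x - b)
Stationarity (grad_x L = 0): Q x + c + A^T lambda = 0.
Primal feasibility: A x = b.

This gives the KKT block system:
  [ Q   A^T ] [ x     ]   [-c ]
  [ A    0  ] [ lambda ] = [ b ]

Solving the linear system:
  x*      = (0.12, -1.04)
  lambda* = (1.4)
  f(x*)   = 1.46

x* = (0.12, -1.04), lambda* = (1.4)


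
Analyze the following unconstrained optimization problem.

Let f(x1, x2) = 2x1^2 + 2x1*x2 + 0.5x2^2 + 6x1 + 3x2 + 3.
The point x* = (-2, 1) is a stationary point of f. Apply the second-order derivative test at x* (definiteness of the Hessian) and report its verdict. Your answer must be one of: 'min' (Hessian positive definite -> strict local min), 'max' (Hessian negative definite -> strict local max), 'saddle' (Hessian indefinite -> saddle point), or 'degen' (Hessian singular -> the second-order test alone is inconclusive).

Compute the Hessian H = grad^2 f:
  H = [[4, 2], [2, 1]]
Verify stationarity: grad f(x*) = H x* + g = (0, 0).
Eigenvalues of H: 0, 5.
H has a zero eigenvalue (singular; positive semidefinite but not definite), so H is neither positive definite, negative definite, nor indefinite. The second-order test alone is inconclusive -> degen.
(Indeed, f is constant along the null direction of H through x*, so x* is not a strict local extremum.)

degen


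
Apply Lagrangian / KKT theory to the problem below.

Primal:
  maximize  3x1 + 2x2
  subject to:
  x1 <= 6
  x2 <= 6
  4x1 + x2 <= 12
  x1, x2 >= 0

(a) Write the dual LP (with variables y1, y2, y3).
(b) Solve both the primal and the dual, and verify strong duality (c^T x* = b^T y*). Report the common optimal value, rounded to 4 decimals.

The standard primal-dual pair for 'max c^T x s.t. A x <= b, x >= 0' is:
  Dual:  min b^T y  s.t.  A^T y >= c,  y >= 0.

So the dual LP is:
  minimize  6y1 + 6y2 + 12y3
  subject to:
    y1 + 4y3 >= 3
    y2 + y3 >= 2
    y1, y2, y3 >= 0

Solving the primal: x* = (1.5, 6).
  primal value c^T x* = 16.5.
Solving the dual: y* = (0, 1.25, 0.75).
  dual value b^T y* = 16.5.
Strong duality: c^T x* = b^T y*. Confirmed.

16.5


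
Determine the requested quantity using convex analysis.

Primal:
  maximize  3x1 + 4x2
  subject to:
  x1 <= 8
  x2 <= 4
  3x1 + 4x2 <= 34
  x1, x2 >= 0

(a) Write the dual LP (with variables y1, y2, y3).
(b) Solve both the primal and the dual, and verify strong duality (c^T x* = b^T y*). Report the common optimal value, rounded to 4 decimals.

The standard primal-dual pair for 'max c^T x s.t. A x <= b, x >= 0' is:
  Dual:  min b^T y  s.t.  A^T y >= c,  y >= 0.

So the dual LP is:
  minimize  8y1 + 4y2 + 34y3
  subject to:
    y1 + 3y3 >= 3
    y2 + 4y3 >= 4
    y1, y2, y3 >= 0

Solving the primal: x* = (6, 4).
  primal value c^T x* = 34.
Solving the dual: y* = (0, 0, 1).
  dual value b^T y* = 34.
Strong duality: c^T x* = b^T y*. Confirmed.

34


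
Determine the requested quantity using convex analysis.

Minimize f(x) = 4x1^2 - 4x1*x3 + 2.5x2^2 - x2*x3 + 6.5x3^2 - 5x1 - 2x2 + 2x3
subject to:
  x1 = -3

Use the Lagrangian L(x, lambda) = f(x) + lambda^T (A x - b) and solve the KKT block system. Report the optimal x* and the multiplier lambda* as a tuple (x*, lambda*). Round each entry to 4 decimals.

Form the Lagrangian:
  L(x, lambda) = (1/2) x^T Q x + c^T x + lambda^T (A x - b)
Stationarity (grad_x L = 0): Q x + c + A^T lambda = 0.
Primal feasibility: A x = b.

This gives the KKT block system:
  [ Q   A^T ] [ x     ]   [-c ]
  [ A    0  ] [ lambda ] = [ b ]

Solving the linear system:
  x*      = (-3, 0.1875, -1.0625)
  lambda* = (24.75)
  f(x*)   = 43.375

x* = (-3, 0.1875, -1.0625), lambda* = (24.75)


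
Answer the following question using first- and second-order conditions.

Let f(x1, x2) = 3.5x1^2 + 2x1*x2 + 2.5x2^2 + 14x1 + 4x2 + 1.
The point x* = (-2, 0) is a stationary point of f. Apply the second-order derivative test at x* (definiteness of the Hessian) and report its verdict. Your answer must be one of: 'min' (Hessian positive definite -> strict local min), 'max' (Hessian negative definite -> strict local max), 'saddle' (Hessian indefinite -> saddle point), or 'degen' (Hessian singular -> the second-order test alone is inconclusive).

Compute the Hessian H = grad^2 f:
  H = [[7, 2], [2, 5]]
Verify stationarity: grad f(x*) = H x* + g = (0, 0).
Eigenvalues of H: 3.7639, 8.2361.
Both eigenvalues > 0, so H is positive definite -> x* is a strict local min.

min


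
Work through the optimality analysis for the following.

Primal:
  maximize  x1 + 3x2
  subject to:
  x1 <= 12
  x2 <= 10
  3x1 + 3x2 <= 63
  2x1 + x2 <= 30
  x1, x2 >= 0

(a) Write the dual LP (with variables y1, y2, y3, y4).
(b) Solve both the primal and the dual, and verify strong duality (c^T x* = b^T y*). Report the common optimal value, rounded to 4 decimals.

The standard primal-dual pair for 'max c^T x s.t. A x <= b, x >= 0' is:
  Dual:  min b^T y  s.t.  A^T y >= c,  y >= 0.

So the dual LP is:
  minimize  12y1 + 10y2 + 63y3 + 30y4
  subject to:
    y1 + 3y3 + 2y4 >= 1
    y2 + 3y3 + y4 >= 3
    y1, y2, y3, y4 >= 0

Solving the primal: x* = (10, 10).
  primal value c^T x* = 40.
Solving the dual: y* = (0, 2.5, 0, 0.5).
  dual value b^T y* = 40.
Strong duality: c^T x* = b^T y*. Confirmed.

40


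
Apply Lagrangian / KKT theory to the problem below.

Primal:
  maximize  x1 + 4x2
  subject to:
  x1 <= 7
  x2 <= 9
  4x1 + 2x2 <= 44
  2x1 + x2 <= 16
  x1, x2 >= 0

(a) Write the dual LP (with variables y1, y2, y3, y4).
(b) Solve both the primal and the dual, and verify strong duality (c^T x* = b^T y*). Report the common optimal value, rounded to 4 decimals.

The standard primal-dual pair for 'max c^T x s.t. A x <= b, x >= 0' is:
  Dual:  min b^T y  s.t.  A^T y >= c,  y >= 0.

So the dual LP is:
  minimize  7y1 + 9y2 + 44y3 + 16y4
  subject to:
    y1 + 4y3 + 2y4 >= 1
    y2 + 2y3 + y4 >= 4
    y1, y2, y3, y4 >= 0

Solving the primal: x* = (3.5, 9).
  primal value c^T x* = 39.5.
Solving the dual: y* = (0, 3.5, 0, 0.5).
  dual value b^T y* = 39.5.
Strong duality: c^T x* = b^T y*. Confirmed.

39.5
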